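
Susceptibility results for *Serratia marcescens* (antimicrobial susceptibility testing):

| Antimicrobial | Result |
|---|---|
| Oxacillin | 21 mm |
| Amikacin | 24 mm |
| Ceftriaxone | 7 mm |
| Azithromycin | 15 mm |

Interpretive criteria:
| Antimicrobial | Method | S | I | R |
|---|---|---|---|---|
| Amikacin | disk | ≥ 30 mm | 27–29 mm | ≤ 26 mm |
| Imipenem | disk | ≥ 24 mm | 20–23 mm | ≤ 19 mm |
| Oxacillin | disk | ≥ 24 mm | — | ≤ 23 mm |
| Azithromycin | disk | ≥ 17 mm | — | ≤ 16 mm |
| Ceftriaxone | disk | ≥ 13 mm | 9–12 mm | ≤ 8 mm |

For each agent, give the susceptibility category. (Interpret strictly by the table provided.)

R, R, R, R

Oxacillin 21 mm: ≤ 23 mm → Resistant
Amikacin: 24 mm is ≤ 26 mm — R
Ceftriaxone: 7 mm is ≤ 8 mm ⇒ Resistant
Azithromycin: 15 mm is ≤ 16 mm ⇒ Resistant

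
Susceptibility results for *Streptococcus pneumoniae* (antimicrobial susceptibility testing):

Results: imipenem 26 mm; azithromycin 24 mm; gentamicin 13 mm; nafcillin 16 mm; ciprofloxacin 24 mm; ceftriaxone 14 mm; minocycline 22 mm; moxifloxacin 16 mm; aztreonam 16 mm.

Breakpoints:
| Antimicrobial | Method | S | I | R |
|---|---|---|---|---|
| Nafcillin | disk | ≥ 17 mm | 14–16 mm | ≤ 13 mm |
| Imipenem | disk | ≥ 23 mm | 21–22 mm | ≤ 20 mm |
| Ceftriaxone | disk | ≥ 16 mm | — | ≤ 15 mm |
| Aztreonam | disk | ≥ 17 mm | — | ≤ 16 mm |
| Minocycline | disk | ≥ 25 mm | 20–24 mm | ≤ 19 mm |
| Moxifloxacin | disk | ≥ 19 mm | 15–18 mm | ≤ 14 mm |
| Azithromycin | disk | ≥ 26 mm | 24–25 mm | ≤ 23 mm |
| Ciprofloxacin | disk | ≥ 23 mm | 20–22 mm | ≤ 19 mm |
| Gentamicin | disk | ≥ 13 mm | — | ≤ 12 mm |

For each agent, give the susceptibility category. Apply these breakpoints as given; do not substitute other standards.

S, I, S, I, S, R, I, I, R

Imipenem (26 mm) ≥ 23 mm → Susceptible
Azithromycin (24 mm) in 24–25 mm ⇒ intermediate
Gentamicin 13 mm: ≥ 13 mm ⇒ susceptible
Nafcillin: 16 mm is in 14–16 mm ⇒ intermediate
Ciprofloxacin: 24 mm is ≥ 23 mm ⇒ Susceptible
Ceftriaxone: 14 mm is ≤ 15 mm ⇒ resistant
Minocycline (22 mm) in 20–24 mm ⇒ intermediate
Moxifloxacin 16 mm: in 15–18 mm — intermediate
Aztreonam: 16 mm is ≤ 16 mm ⇒ R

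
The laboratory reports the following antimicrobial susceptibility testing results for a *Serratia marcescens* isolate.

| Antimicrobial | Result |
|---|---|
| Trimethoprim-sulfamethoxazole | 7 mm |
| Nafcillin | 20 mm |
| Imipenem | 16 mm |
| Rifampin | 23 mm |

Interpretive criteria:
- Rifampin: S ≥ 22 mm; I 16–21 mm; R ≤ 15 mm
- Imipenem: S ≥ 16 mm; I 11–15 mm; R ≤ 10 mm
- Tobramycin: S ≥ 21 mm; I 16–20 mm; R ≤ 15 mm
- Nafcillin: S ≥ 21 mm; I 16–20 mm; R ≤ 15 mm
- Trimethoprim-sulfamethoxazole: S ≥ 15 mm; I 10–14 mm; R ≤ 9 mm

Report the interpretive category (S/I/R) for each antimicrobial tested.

R, I, S, S

Trimethoprim-sulfamethoxazole 7 mm: ≤ 9 mm ⇒ Resistant
Nafcillin (20 mm) in 16–20 mm — I
Imipenem 16 mm: ≥ 16 mm — susceptible
Rifampin: 23 mm is ≥ 22 mm ⇒ S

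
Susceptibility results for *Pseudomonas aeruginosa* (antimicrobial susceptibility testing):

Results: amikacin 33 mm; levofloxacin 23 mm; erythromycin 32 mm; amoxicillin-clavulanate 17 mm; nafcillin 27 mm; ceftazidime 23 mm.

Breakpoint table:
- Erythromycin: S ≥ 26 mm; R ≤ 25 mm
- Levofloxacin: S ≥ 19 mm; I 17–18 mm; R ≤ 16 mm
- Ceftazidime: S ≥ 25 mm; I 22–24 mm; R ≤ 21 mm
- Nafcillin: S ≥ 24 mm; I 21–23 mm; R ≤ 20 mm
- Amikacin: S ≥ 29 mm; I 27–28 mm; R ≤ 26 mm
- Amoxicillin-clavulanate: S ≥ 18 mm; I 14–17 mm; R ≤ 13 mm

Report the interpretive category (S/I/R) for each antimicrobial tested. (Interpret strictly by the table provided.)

Amikacin: 33 mm is ≥ 29 mm → S
Levofloxacin: 23 mm is ≥ 19 mm — susceptible
Erythromycin (32 mm) ≥ 26 mm ⇒ susceptible
Amoxicillin-clavulanate (17 mm) in 14–17 mm → I
Nafcillin (27 mm) ≥ 24 mm ⇒ susceptible
Ceftazidime 23 mm: in 22–24 mm ⇒ intermediate

S, S, S, I, S, I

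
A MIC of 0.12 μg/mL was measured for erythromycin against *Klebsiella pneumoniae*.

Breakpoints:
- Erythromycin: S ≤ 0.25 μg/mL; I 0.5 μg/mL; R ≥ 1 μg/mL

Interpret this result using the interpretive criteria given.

Susceptible

Erythromycin 0.12 μg/mL: ≤ 0.25 μg/mL — susceptible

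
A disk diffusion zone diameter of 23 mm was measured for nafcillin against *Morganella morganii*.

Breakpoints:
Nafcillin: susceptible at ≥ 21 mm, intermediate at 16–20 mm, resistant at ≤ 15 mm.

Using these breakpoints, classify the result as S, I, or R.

S

Nafcillin: 23 mm is ≥ 21 mm — susceptible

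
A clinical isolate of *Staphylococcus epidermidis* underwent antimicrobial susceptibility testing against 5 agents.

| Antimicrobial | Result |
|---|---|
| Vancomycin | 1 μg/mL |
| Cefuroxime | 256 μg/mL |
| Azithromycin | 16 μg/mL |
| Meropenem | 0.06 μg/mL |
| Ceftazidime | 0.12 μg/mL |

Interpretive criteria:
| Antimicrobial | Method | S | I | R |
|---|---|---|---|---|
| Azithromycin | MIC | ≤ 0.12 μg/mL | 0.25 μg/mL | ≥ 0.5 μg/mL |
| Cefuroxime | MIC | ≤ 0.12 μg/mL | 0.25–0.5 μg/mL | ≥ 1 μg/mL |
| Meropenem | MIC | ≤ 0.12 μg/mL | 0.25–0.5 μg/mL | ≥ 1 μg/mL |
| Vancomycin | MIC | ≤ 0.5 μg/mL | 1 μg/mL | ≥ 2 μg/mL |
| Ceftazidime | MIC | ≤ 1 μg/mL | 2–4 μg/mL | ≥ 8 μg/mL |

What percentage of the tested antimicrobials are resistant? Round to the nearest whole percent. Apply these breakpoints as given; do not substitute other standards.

Vancomycin 1 μg/mL: = 1 μg/mL → Intermediate
Cefuroxime 256 μg/mL: ≥ 1 μg/mL ⇒ Resistant
Azithromycin 16 μg/mL: ≥ 0.5 μg/mL — Resistant
Meropenem (0.06 μg/mL) ≤ 0.12 μg/mL → S
Ceftazidime: 0.12 μg/mL is ≤ 1 μg/mL — susceptible
Resistant: 2/5

40%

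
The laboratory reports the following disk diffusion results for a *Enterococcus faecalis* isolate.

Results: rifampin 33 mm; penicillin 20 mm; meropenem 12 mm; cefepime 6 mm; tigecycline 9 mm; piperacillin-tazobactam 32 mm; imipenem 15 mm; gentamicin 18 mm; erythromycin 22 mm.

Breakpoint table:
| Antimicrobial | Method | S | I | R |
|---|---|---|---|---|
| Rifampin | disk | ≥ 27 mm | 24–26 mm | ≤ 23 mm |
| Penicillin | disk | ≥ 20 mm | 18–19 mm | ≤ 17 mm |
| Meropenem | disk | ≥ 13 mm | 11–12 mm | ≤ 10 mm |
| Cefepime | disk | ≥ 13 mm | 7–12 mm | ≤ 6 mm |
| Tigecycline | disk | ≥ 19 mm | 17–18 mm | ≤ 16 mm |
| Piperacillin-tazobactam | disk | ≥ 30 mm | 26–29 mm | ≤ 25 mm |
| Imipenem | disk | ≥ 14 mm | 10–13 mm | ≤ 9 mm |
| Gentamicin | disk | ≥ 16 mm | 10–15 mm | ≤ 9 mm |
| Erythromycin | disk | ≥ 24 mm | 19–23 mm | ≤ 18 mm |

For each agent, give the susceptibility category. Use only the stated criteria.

Rifampin (33 mm) ≥ 27 mm ⇒ S
Penicillin (20 mm) ≥ 20 mm — S
Meropenem 12 mm: in 11–12 mm → I
Cefepime 6 mm: ≤ 6 mm — Resistant
Tigecycline (9 mm) ≤ 16 mm — Resistant
Piperacillin-tazobactam: 32 mm is ≥ 30 mm — susceptible
Imipenem: 15 mm is ≥ 14 mm — S
Gentamicin: 18 mm is ≥ 16 mm → Susceptible
Erythromycin (22 mm) in 19–23 mm → Intermediate

S, S, I, R, R, S, S, S, I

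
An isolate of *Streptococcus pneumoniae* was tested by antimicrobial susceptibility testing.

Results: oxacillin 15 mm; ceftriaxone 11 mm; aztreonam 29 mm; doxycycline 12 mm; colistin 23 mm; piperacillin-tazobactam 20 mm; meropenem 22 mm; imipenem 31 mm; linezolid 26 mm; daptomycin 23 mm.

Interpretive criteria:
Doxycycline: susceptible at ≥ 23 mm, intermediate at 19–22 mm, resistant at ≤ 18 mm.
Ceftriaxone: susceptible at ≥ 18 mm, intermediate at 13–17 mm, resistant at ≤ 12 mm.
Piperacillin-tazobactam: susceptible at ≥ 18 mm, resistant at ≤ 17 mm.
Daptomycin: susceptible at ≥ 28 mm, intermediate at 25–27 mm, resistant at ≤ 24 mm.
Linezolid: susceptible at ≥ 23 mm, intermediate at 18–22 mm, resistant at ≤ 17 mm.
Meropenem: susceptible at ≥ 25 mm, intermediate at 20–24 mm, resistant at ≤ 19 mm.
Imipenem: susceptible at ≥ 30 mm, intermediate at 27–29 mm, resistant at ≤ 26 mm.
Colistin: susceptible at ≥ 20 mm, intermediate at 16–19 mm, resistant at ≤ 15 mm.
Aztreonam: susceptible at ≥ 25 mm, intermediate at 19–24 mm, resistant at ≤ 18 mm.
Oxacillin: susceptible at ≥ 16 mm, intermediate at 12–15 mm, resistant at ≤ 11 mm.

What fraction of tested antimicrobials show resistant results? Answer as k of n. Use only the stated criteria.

3 of 10

Oxacillin: 15 mm is in 12–15 mm — I
Ceftriaxone (11 mm) ≤ 12 mm ⇒ Resistant
Aztreonam (29 mm) ≥ 25 mm — S
Doxycycline 12 mm: ≤ 18 mm → Resistant
Colistin (23 mm) ≥ 20 mm — S
Piperacillin-tazobactam (20 mm) ≥ 18 mm ⇒ susceptible
Meropenem 22 mm: in 20–24 mm — Intermediate
Imipenem (31 mm) ≥ 30 mm → Susceptible
Linezolid: 26 mm is ≥ 23 mm → S
Daptomycin 23 mm: ≤ 24 mm → Resistant
Resistant: 3/10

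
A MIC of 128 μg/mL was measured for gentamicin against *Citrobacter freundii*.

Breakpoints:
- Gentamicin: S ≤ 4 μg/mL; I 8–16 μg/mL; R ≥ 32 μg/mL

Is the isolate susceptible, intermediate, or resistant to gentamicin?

Resistant

Gentamicin: 128 μg/mL is ≥ 32 μg/mL → resistant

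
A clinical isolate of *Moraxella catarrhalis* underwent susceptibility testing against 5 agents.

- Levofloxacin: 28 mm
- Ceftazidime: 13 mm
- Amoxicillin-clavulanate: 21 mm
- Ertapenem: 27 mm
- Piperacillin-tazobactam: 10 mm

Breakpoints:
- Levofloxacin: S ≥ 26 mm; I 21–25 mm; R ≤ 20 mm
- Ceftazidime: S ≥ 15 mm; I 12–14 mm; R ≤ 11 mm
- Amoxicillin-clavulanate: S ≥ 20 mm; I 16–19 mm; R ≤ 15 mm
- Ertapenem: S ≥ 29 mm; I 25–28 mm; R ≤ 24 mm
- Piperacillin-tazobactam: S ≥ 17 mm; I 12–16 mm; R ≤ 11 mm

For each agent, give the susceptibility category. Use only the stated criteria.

S, I, S, I, R

Levofloxacin (28 mm) ≥ 26 mm ⇒ S
Ceftazidime (13 mm) in 12–14 mm — intermediate
Amoxicillin-clavulanate: 21 mm is ≥ 20 mm ⇒ Susceptible
Ertapenem 27 mm: in 25–28 mm ⇒ intermediate
Piperacillin-tazobactam: 10 mm is ≤ 11 mm — R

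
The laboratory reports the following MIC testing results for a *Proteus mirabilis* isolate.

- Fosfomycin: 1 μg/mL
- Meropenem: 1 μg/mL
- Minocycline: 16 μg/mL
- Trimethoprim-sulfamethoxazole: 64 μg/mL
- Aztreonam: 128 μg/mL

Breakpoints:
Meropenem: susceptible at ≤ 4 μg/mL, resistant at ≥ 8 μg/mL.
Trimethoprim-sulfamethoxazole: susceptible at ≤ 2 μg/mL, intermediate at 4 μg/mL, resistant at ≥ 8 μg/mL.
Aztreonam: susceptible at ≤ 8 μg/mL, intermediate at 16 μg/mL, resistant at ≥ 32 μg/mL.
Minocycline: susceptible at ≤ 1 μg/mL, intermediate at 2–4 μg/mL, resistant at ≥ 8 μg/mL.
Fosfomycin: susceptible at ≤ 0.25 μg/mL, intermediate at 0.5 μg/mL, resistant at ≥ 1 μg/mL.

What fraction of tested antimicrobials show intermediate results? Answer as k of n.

Fosfomycin: 1 μg/mL is ≥ 1 μg/mL → Resistant
Meropenem (1 μg/mL) ≤ 4 μg/mL ⇒ Susceptible
Minocycline 16 μg/mL: ≥ 8 μg/mL → Resistant
Trimethoprim-sulfamethoxazole 64 μg/mL: ≥ 8 μg/mL — resistant
Aztreonam 128 μg/mL: ≥ 32 μg/mL → Resistant
Intermediate: 0/5

0 of 5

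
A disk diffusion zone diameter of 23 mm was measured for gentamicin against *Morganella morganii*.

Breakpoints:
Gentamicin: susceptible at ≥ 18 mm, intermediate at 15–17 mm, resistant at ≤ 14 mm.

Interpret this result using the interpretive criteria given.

Susceptible

Gentamicin: 23 mm is ≥ 18 mm — S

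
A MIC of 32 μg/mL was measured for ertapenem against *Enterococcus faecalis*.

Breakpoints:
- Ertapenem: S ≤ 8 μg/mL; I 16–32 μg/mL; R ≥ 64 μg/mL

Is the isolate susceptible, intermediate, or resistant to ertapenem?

Ertapenem (32 μg/mL) in 16–32 μg/mL — intermediate

I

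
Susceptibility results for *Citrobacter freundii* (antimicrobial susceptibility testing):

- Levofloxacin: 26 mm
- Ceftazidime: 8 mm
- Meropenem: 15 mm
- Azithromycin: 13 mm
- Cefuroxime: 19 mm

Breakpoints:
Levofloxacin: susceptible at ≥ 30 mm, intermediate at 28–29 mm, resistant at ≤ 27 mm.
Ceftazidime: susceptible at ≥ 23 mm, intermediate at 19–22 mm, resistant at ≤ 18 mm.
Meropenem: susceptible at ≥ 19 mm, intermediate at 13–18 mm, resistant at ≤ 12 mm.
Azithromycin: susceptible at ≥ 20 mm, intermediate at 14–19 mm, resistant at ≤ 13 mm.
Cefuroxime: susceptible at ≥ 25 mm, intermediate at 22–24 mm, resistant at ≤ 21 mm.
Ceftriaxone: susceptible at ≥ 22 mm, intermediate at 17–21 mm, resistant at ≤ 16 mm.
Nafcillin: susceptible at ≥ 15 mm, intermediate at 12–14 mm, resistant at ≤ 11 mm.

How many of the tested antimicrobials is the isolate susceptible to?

0

Levofloxacin (26 mm) ≤ 27 mm ⇒ R
Ceftazidime: 8 mm is ≤ 18 mm → resistant
Meropenem (15 mm) in 13–18 mm ⇒ intermediate
Azithromycin (13 mm) ≤ 13 mm — resistant
Cefuroxime (19 mm) ≤ 21 mm — R
Susceptible: 0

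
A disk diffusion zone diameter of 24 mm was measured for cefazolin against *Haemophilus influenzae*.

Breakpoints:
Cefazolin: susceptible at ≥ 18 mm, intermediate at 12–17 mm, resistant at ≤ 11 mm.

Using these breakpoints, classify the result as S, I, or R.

Cefazolin 24 mm: ≥ 18 mm — Susceptible

Susceptible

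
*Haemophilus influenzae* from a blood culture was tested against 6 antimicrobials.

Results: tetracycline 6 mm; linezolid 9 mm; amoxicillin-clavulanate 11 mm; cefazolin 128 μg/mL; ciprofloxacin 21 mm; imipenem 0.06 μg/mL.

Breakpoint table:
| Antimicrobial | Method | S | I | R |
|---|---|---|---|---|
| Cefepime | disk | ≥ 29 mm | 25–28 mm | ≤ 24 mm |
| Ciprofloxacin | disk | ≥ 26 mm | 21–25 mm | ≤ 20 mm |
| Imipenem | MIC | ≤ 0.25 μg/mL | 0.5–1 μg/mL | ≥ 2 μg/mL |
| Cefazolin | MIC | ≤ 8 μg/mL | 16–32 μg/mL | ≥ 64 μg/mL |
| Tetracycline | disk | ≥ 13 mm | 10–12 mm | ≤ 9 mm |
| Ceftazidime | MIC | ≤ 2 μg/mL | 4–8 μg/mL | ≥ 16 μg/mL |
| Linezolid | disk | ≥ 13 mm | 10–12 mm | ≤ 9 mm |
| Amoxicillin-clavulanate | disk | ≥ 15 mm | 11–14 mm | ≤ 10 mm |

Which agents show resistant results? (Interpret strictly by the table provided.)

Tetracycline 6 mm: ≤ 9 mm — Resistant
Linezolid: 9 mm is ≤ 9 mm — resistant
Amoxicillin-clavulanate: 11 mm is in 11–14 mm → intermediate
Cefazolin: 128 μg/mL is ≥ 64 μg/mL → R
Ciprofloxacin (21 mm) in 21–25 mm — I
Imipenem: 0.06 μg/mL is ≤ 0.25 μg/mL → susceptible

tetracycline, linezolid, cefazolin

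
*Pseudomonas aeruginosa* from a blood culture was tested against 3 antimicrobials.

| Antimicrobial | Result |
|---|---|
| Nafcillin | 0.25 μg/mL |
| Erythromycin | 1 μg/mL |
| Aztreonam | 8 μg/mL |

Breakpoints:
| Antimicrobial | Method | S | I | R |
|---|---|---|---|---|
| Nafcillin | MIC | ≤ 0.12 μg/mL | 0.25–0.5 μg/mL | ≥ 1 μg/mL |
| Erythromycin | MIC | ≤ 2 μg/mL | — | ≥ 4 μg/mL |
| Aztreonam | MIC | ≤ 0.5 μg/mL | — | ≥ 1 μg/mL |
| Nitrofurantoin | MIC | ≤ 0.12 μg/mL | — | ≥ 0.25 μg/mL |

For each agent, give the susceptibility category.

I, S, R

Nafcillin (0.25 μg/mL) in 0.25–0.5 μg/mL — I
Erythromycin: 1 μg/mL is ≤ 2 μg/mL → Susceptible
Aztreonam: 8 μg/mL is ≥ 1 μg/mL → resistant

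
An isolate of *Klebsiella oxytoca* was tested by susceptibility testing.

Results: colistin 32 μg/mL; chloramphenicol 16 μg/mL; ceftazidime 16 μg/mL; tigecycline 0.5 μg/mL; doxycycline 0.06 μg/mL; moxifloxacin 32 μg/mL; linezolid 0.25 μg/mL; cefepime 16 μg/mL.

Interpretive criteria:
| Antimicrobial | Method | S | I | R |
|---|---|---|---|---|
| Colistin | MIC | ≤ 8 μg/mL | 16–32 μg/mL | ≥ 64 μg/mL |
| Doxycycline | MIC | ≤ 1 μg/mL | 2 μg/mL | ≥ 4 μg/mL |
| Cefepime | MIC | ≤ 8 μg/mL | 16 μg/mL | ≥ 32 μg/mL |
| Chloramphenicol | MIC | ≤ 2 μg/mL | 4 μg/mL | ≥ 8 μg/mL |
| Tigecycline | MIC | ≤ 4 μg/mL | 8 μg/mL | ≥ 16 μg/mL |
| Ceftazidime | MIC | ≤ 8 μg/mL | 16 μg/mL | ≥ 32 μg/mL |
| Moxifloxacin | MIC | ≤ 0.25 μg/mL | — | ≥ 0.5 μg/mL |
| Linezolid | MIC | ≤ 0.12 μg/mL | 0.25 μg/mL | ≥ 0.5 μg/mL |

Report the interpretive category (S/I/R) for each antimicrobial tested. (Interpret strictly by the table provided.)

Colistin: 32 μg/mL is in 16–32 μg/mL ⇒ intermediate
Chloramphenicol 16 μg/mL: ≥ 8 μg/mL → Resistant
Ceftazidime: 16 μg/mL is = 16 μg/mL → I
Tigecycline 0.5 μg/mL: ≤ 4 μg/mL → Susceptible
Doxycycline (0.06 μg/mL) ≤ 1 μg/mL — Susceptible
Moxifloxacin (32 μg/mL) ≥ 0.5 μg/mL — resistant
Linezolid 0.25 μg/mL: = 0.25 μg/mL → I
Cefepime 16 μg/mL: = 16 μg/mL → I

I, R, I, S, S, R, I, I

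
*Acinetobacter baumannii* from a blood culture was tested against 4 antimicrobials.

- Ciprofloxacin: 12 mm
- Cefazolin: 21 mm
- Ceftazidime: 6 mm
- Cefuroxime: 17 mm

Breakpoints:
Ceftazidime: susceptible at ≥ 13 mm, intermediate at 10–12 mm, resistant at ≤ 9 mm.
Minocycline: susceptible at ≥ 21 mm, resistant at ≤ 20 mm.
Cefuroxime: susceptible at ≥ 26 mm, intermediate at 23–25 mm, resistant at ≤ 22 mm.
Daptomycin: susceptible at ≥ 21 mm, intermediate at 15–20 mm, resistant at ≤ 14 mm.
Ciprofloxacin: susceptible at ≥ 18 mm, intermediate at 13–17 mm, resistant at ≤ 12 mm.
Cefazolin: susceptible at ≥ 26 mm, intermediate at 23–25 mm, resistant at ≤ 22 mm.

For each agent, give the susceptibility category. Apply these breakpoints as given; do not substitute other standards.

R, R, R, R

Ciprofloxacin: 12 mm is ≤ 12 mm — resistant
Cefazolin 21 mm: ≤ 22 mm — R
Ceftazidime: 6 mm is ≤ 9 mm → Resistant
Cefuroxime: 17 mm is ≤ 22 mm → R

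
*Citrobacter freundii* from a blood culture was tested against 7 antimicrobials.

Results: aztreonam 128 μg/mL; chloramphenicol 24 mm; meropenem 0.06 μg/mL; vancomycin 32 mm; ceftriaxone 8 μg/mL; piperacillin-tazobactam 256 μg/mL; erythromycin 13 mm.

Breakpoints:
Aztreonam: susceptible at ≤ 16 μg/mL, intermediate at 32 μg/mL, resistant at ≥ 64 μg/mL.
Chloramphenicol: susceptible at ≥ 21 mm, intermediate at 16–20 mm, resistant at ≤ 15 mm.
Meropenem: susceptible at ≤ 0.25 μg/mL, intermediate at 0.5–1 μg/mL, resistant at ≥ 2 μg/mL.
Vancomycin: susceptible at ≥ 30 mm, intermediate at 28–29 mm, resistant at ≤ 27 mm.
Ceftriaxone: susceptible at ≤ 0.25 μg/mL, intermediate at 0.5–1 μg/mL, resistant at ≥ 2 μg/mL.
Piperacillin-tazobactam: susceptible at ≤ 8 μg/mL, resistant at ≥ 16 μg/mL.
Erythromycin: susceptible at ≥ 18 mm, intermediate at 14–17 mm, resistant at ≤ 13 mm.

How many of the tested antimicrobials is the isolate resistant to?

Aztreonam (128 μg/mL) ≥ 64 μg/mL → Resistant
Chloramphenicol 24 mm: ≥ 21 mm ⇒ Susceptible
Meropenem (0.06 μg/mL) ≤ 0.25 μg/mL → susceptible
Vancomycin 32 mm: ≥ 30 mm → S
Ceftriaxone: 8 μg/mL is ≥ 2 μg/mL ⇒ R
Piperacillin-tazobactam: 256 μg/mL is ≥ 16 μg/mL ⇒ resistant
Erythromycin 13 mm: ≤ 13 mm → R
Resistant: 4

4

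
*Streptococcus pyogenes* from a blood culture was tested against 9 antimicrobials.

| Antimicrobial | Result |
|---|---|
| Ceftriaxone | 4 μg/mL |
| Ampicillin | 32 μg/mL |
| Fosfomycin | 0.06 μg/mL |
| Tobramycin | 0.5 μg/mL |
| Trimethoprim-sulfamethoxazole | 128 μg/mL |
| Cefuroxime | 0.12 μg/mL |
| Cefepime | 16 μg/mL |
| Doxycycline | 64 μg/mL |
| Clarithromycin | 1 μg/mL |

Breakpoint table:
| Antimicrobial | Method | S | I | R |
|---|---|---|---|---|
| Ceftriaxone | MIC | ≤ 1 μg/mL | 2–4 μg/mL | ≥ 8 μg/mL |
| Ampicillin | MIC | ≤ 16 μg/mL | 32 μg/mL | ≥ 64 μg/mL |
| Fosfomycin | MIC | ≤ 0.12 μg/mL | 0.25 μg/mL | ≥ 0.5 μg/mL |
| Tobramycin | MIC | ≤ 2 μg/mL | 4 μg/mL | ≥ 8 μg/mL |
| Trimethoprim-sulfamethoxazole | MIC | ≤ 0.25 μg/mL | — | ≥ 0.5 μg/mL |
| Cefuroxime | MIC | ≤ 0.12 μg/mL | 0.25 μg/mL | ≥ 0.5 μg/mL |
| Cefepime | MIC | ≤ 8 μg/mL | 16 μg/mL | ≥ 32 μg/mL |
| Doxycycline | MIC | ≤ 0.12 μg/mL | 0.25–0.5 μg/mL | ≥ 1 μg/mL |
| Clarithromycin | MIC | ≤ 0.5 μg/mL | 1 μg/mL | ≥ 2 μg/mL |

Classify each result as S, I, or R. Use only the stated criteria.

I, I, S, S, R, S, I, R, I

Ceftriaxone: 4 μg/mL is in 2–4 μg/mL — intermediate
Ampicillin: 32 μg/mL is = 32 μg/mL — Intermediate
Fosfomycin: 0.06 μg/mL is ≤ 0.12 μg/mL — Susceptible
Tobramycin: 0.5 μg/mL is ≤ 2 μg/mL → susceptible
Trimethoprim-sulfamethoxazole: 128 μg/mL is ≥ 0.5 μg/mL ⇒ R
Cefuroxime (0.12 μg/mL) ≤ 0.12 μg/mL ⇒ Susceptible
Cefepime: 16 μg/mL is = 16 μg/mL — intermediate
Doxycycline 64 μg/mL: ≥ 1 μg/mL ⇒ R
Clarithromycin: 1 μg/mL is = 1 μg/mL ⇒ I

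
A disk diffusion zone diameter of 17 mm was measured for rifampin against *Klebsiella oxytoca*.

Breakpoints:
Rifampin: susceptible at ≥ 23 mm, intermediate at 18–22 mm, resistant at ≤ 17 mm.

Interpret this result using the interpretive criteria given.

Resistant

Rifampin: 17 mm is ≤ 17 mm ⇒ resistant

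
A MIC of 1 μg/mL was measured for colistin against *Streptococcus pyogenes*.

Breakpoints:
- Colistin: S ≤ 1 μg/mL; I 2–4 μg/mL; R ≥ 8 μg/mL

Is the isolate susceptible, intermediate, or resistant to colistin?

Colistin: 1 μg/mL is ≤ 1 μg/mL → susceptible

Susceptible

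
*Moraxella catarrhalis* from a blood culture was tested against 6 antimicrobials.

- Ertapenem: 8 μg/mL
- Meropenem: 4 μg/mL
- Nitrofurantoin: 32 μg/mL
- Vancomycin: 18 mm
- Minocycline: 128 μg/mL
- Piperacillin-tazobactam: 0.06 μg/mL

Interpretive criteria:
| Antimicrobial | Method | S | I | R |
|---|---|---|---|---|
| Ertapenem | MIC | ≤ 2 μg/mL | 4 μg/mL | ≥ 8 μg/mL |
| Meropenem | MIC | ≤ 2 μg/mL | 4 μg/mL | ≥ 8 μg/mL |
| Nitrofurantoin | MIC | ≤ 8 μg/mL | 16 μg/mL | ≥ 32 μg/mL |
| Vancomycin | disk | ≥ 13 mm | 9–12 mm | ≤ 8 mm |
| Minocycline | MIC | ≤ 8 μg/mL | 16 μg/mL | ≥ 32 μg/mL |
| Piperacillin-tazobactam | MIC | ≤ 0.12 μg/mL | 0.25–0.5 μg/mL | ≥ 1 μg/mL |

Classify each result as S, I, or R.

R, I, R, S, R, S

Ertapenem 8 μg/mL: ≥ 8 μg/mL ⇒ resistant
Meropenem (4 μg/mL) = 4 μg/mL — Intermediate
Nitrofurantoin 32 μg/mL: ≥ 32 μg/mL → resistant
Vancomycin: 18 mm is ≥ 13 mm ⇒ susceptible
Minocycline: 128 μg/mL is ≥ 32 μg/mL → R
Piperacillin-tazobactam: 0.06 μg/mL is ≤ 0.12 μg/mL — S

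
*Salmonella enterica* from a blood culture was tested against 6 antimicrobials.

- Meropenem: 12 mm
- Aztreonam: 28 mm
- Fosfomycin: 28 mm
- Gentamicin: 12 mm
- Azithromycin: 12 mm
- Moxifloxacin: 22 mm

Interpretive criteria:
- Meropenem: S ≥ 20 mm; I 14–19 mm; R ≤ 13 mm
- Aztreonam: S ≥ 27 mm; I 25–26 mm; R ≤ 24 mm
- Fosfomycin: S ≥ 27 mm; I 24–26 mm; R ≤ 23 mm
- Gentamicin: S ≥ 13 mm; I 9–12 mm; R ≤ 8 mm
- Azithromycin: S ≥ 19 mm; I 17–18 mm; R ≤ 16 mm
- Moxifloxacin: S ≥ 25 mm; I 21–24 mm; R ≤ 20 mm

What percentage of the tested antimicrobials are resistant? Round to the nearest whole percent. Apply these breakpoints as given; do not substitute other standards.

33%

Meropenem: 12 mm is ≤ 13 mm — resistant
Aztreonam 28 mm: ≥ 27 mm → susceptible
Fosfomycin: 28 mm is ≥ 27 mm → Susceptible
Gentamicin: 12 mm is in 9–12 mm → Intermediate
Azithromycin (12 mm) ≤ 16 mm → R
Moxifloxacin: 22 mm is in 21–24 mm ⇒ Intermediate
Resistant: 2/6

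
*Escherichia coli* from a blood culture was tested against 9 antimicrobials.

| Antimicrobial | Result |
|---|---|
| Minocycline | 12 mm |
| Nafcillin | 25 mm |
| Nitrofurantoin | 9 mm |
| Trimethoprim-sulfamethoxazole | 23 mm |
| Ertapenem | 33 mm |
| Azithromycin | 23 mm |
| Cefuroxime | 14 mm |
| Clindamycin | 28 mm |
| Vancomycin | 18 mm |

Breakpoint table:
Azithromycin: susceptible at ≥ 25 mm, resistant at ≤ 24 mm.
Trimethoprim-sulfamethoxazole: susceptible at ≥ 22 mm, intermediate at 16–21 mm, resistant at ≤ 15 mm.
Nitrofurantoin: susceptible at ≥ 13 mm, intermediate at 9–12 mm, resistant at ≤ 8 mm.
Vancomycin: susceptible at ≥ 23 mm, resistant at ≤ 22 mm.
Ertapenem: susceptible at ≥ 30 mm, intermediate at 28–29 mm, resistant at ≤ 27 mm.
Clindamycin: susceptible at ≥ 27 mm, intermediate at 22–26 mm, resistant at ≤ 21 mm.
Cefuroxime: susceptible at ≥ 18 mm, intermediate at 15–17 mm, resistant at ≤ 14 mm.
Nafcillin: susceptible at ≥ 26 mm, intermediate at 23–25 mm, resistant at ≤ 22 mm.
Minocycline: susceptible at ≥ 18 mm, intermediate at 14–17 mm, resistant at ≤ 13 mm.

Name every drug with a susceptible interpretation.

trimethoprim-sulfamethoxazole, ertapenem, clindamycin

Minocycline 12 mm: ≤ 13 mm → R
Nafcillin (25 mm) in 23–25 mm ⇒ Intermediate
Nitrofurantoin (9 mm) in 9–12 mm → intermediate
Trimethoprim-sulfamethoxazole 23 mm: ≥ 22 mm → susceptible
Ertapenem 33 mm: ≥ 30 mm ⇒ susceptible
Azithromycin: 23 mm is ≤ 24 mm — R
Cefuroxime (14 mm) ≤ 14 mm ⇒ R
Clindamycin 28 mm: ≥ 27 mm ⇒ S
Vancomycin: 18 mm is ≤ 22 mm → R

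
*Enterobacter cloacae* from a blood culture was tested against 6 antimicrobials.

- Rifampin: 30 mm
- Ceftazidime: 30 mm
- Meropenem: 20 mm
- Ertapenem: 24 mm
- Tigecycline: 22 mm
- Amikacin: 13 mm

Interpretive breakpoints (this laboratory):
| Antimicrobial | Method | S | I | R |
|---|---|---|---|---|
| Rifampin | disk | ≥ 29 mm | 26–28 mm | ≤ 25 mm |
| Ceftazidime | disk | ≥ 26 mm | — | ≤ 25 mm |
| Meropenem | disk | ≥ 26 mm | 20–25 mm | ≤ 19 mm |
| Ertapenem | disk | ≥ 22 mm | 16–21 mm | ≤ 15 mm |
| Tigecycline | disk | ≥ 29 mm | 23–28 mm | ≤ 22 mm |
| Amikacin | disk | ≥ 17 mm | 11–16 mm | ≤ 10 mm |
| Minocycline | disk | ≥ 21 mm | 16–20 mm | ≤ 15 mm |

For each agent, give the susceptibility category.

Rifampin 30 mm: ≥ 29 mm → Susceptible
Ceftazidime (30 mm) ≥ 26 mm ⇒ susceptible
Meropenem (20 mm) in 20–25 mm — intermediate
Ertapenem: 24 mm is ≥ 22 mm ⇒ susceptible
Tigecycline 22 mm: ≤ 22 mm → resistant
Amikacin 13 mm: in 11–16 mm ⇒ intermediate

S, S, I, S, R, I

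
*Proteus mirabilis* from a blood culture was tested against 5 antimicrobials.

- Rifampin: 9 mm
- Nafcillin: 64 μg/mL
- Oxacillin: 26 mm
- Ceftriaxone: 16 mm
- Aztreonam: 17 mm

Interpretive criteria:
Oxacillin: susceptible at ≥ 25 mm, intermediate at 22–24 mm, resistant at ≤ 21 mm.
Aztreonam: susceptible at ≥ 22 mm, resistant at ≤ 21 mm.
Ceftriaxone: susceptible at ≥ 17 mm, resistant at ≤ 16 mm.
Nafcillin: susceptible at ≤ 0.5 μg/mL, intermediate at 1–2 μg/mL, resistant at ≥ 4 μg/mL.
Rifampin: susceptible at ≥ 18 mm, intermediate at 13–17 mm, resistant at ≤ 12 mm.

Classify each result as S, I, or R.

Rifampin (9 mm) ≤ 12 mm → R
Nafcillin (64 μg/mL) ≥ 4 μg/mL ⇒ resistant
Oxacillin 26 mm: ≥ 25 mm ⇒ S
Ceftriaxone 16 mm: ≤ 16 mm → resistant
Aztreonam 17 mm: ≤ 21 mm → Resistant

R, R, S, R, R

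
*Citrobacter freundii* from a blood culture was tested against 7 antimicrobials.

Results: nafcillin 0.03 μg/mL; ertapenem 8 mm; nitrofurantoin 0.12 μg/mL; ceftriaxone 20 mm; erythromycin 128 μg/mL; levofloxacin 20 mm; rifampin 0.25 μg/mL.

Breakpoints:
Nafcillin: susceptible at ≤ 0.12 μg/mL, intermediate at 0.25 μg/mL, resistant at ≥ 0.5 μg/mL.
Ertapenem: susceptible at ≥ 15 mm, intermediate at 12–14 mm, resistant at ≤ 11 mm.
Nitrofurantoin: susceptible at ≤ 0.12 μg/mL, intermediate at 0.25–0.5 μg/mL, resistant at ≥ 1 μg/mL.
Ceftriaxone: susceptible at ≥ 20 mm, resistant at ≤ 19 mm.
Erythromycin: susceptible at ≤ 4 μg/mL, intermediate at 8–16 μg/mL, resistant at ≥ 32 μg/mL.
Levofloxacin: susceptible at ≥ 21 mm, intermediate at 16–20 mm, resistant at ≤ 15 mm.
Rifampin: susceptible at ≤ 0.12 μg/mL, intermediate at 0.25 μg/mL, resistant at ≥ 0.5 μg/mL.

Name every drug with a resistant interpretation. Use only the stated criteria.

ertapenem, erythromycin

Nafcillin: 0.03 μg/mL is ≤ 0.12 μg/mL ⇒ S
Ertapenem (8 mm) ≤ 11 mm — R
Nitrofurantoin: 0.12 μg/mL is ≤ 0.12 μg/mL → susceptible
Ceftriaxone: 20 mm is ≥ 20 mm — susceptible
Erythromycin: 128 μg/mL is ≥ 32 μg/mL — R
Levofloxacin (20 mm) in 16–20 mm ⇒ Intermediate
Rifampin 0.25 μg/mL: = 0.25 μg/mL → Intermediate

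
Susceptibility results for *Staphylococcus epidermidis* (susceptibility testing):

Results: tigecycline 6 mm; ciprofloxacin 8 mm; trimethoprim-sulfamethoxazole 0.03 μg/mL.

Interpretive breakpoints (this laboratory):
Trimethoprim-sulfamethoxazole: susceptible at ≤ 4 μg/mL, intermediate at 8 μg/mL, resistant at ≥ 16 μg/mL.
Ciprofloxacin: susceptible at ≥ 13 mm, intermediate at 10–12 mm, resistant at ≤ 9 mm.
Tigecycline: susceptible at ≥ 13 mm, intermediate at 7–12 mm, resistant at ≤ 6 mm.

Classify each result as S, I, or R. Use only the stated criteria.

Tigecycline 6 mm: ≤ 6 mm → R
Ciprofloxacin (8 mm) ≤ 9 mm — Resistant
Trimethoprim-sulfamethoxazole 0.03 μg/mL: ≤ 4 μg/mL → S

R, R, S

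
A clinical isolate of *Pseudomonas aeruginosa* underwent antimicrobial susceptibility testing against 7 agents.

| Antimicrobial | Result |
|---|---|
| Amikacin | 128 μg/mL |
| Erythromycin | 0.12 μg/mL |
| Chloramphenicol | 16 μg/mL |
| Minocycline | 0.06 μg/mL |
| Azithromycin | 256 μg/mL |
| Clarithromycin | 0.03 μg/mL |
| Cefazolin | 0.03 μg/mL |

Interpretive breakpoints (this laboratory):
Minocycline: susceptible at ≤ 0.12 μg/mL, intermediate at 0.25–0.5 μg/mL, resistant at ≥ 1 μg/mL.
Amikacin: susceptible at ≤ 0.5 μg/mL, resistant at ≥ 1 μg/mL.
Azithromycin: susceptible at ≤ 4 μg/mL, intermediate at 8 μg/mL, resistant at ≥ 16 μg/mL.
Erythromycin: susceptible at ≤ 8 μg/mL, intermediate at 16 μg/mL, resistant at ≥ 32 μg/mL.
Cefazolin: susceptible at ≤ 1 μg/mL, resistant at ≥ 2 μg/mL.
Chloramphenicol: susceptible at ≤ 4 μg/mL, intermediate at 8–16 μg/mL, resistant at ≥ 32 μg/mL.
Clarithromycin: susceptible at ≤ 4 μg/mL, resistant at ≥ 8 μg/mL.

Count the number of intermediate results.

1

Amikacin 128 μg/mL: ≥ 1 μg/mL → R
Erythromycin (0.12 μg/mL) ≤ 8 μg/mL — S
Chloramphenicol: 16 μg/mL is in 8–16 μg/mL — Intermediate
Minocycline 0.06 μg/mL: ≤ 0.12 μg/mL ⇒ S
Azithromycin: 256 μg/mL is ≥ 16 μg/mL ⇒ resistant
Clarithromycin: 0.03 μg/mL is ≤ 4 μg/mL — Susceptible
Cefazolin (0.03 μg/mL) ≤ 1 μg/mL → susceptible
Intermediate: 1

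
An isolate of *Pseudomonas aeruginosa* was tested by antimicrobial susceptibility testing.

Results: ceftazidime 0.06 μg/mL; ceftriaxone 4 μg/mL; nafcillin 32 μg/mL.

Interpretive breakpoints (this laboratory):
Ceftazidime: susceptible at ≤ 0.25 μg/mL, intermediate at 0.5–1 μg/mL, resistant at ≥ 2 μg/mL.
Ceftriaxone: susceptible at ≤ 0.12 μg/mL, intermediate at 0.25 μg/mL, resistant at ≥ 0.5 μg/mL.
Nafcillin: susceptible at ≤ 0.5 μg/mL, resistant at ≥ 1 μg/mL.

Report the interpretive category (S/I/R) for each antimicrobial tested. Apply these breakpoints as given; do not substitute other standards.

Ceftazidime 0.06 μg/mL: ≤ 0.25 μg/mL — Susceptible
Ceftriaxone (4 μg/mL) ≥ 0.5 μg/mL ⇒ Resistant
Nafcillin (32 μg/mL) ≥ 1 μg/mL ⇒ Resistant

S, R, R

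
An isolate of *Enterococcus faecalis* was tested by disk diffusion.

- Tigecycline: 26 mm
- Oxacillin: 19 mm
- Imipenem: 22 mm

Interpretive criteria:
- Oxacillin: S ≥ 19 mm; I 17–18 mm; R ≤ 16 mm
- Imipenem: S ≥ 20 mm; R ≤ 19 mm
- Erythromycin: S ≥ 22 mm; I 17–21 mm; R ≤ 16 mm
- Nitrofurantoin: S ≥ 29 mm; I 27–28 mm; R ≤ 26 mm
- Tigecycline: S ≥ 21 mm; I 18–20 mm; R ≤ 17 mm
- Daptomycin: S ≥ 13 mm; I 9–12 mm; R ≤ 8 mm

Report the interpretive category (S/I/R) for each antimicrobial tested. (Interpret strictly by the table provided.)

Tigecycline: 26 mm is ≥ 21 mm → susceptible
Oxacillin: 19 mm is ≥ 19 mm ⇒ susceptible
Imipenem 22 mm: ≥ 20 mm ⇒ susceptible

S, S, S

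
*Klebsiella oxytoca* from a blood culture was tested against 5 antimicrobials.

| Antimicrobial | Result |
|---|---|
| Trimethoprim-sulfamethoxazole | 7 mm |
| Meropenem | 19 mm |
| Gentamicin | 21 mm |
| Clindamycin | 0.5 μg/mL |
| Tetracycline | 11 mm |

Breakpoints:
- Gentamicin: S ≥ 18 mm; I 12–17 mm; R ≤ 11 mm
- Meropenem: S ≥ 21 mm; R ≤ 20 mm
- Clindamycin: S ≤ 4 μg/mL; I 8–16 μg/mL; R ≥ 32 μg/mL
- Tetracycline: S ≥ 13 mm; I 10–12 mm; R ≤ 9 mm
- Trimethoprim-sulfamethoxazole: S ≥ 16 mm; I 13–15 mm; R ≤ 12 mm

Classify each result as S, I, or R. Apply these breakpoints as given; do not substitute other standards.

R, R, S, S, I

Trimethoprim-sulfamethoxazole 7 mm: ≤ 12 mm → resistant
Meropenem: 19 mm is ≤ 20 mm ⇒ R
Gentamicin 21 mm: ≥ 18 mm → S
Clindamycin (0.5 μg/mL) ≤ 4 μg/mL ⇒ Susceptible
Tetracycline: 11 mm is in 10–12 mm → intermediate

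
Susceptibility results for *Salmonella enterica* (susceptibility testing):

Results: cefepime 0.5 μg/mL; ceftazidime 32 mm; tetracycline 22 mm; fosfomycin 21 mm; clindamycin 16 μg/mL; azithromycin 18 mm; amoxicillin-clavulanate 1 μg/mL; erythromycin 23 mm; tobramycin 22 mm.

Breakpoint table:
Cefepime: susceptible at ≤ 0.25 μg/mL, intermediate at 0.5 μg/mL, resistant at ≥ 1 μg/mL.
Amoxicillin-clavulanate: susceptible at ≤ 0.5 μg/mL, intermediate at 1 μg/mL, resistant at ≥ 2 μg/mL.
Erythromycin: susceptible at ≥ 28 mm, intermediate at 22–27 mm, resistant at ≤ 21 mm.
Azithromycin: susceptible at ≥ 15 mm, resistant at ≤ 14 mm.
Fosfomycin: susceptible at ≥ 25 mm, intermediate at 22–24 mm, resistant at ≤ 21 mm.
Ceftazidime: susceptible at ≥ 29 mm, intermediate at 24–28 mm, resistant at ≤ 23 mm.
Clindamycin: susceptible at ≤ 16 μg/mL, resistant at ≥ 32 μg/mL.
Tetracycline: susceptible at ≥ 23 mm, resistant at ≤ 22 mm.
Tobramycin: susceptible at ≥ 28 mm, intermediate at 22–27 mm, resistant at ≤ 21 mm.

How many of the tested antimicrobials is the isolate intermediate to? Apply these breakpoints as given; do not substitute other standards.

Cefepime: 0.5 μg/mL is = 0.5 μg/mL → I
Ceftazidime 32 mm: ≥ 29 mm — S
Tetracycline: 22 mm is ≤ 22 mm — Resistant
Fosfomycin 21 mm: ≤ 21 mm — Resistant
Clindamycin: 16 μg/mL is ≤ 16 μg/mL → susceptible
Azithromycin 18 mm: ≥ 15 mm ⇒ Susceptible
Amoxicillin-clavulanate: 1 μg/mL is = 1 μg/mL → intermediate
Erythromycin 23 mm: in 22–27 mm → Intermediate
Tobramycin: 22 mm is in 22–27 mm ⇒ Intermediate
Intermediate: 4

4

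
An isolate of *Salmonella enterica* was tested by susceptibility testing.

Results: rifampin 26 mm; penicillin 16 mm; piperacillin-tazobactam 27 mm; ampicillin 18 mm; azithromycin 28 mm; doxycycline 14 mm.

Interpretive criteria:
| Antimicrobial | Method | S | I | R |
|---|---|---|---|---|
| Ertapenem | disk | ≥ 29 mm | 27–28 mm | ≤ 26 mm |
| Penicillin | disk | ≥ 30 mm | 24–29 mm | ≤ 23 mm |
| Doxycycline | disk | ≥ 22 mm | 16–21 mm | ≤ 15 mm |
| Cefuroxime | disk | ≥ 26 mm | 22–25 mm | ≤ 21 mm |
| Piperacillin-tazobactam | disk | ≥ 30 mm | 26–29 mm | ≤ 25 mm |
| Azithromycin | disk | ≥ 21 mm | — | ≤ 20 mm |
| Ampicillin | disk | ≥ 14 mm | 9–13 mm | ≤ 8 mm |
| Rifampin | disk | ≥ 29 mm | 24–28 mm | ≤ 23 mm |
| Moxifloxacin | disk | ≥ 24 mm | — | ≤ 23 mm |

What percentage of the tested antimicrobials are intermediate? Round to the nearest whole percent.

Rifampin 26 mm: in 24–28 mm → Intermediate
Penicillin (16 mm) ≤ 23 mm — resistant
Piperacillin-tazobactam (27 mm) in 26–29 mm → I
Ampicillin (18 mm) ≥ 14 mm — Susceptible
Azithromycin: 28 mm is ≥ 21 mm → susceptible
Doxycycline: 14 mm is ≤ 15 mm — R
Intermediate: 2/6

33%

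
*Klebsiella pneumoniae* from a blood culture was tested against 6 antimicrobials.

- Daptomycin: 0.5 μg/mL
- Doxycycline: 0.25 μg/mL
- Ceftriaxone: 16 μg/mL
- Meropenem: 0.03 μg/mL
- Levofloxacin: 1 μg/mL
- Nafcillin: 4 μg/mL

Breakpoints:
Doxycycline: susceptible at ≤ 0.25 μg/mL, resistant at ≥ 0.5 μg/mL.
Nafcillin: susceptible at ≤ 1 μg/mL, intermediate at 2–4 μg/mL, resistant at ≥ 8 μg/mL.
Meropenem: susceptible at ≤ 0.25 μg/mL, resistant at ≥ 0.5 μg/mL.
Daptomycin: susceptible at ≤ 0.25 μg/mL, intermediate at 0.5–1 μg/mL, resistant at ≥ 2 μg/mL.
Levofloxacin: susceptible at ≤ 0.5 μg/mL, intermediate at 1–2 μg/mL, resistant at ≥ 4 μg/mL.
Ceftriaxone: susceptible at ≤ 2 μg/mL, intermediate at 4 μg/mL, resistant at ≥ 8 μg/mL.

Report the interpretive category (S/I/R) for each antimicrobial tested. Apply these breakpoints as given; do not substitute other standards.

Daptomycin: 0.5 μg/mL is in 0.5–1 μg/mL — I
Doxycycline 0.25 μg/mL: ≤ 0.25 μg/mL ⇒ susceptible
Ceftriaxone: 16 μg/mL is ≥ 8 μg/mL → R
Meropenem (0.03 μg/mL) ≤ 0.25 μg/mL → S
Levofloxacin 1 μg/mL: in 1–2 μg/mL — Intermediate
Nafcillin: 4 μg/mL is in 2–4 μg/mL — intermediate

I, S, R, S, I, I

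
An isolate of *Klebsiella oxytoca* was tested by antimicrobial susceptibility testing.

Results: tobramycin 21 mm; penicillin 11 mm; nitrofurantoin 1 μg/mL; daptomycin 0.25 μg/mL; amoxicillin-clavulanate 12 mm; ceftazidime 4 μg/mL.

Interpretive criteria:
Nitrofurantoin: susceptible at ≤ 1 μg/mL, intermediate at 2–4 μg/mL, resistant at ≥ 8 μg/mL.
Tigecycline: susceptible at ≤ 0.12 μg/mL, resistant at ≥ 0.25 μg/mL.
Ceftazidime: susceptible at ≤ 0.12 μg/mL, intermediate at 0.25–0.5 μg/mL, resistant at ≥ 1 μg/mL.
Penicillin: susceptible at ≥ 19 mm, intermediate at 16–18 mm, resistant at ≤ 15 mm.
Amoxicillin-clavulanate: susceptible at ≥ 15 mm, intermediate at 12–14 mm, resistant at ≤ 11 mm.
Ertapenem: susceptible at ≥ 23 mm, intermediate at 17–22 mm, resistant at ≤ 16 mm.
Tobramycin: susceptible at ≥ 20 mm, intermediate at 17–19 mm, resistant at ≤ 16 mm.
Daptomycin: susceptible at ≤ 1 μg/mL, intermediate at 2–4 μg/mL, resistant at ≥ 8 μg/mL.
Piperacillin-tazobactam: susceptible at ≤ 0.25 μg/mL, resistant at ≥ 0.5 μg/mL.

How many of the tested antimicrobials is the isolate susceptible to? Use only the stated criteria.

Tobramycin (21 mm) ≥ 20 mm — susceptible
Penicillin 11 mm: ≤ 15 mm — resistant
Nitrofurantoin (1 μg/mL) ≤ 1 μg/mL → S
Daptomycin: 0.25 μg/mL is ≤ 1 μg/mL ⇒ S
Amoxicillin-clavulanate 12 mm: in 12–14 mm — intermediate
Ceftazidime: 4 μg/mL is ≥ 1 μg/mL → R
Susceptible: 3

3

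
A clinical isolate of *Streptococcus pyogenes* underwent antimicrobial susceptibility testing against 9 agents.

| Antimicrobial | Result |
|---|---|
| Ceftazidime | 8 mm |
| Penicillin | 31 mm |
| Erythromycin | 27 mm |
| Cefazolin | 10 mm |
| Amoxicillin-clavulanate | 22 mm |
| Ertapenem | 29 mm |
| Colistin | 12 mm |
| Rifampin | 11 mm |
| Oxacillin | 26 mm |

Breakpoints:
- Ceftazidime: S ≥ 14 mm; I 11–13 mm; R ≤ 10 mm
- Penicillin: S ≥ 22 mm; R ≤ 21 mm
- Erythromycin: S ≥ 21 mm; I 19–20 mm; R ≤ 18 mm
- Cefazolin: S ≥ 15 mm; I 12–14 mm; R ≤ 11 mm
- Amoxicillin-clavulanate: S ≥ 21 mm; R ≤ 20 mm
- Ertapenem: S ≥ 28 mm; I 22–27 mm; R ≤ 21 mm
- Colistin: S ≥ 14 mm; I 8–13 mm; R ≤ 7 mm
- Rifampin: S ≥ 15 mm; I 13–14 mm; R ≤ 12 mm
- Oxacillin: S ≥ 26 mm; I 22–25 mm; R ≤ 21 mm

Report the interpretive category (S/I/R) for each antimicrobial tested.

Ceftazidime 8 mm: ≤ 10 mm — R
Penicillin: 31 mm is ≥ 22 mm — S
Erythromycin (27 mm) ≥ 21 mm ⇒ S
Cefazolin (10 mm) ≤ 11 mm → Resistant
Amoxicillin-clavulanate (22 mm) ≥ 21 mm → S
Ertapenem (29 mm) ≥ 28 mm — susceptible
Colistin 12 mm: in 8–13 mm ⇒ Intermediate
Rifampin 11 mm: ≤ 12 mm — Resistant
Oxacillin: 26 mm is ≥ 26 mm → Susceptible

R, S, S, R, S, S, I, R, S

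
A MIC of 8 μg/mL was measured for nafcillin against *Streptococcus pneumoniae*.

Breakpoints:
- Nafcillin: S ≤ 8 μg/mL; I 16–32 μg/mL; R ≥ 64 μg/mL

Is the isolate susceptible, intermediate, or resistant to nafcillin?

Nafcillin (8 μg/mL) ≤ 8 μg/mL → Susceptible

S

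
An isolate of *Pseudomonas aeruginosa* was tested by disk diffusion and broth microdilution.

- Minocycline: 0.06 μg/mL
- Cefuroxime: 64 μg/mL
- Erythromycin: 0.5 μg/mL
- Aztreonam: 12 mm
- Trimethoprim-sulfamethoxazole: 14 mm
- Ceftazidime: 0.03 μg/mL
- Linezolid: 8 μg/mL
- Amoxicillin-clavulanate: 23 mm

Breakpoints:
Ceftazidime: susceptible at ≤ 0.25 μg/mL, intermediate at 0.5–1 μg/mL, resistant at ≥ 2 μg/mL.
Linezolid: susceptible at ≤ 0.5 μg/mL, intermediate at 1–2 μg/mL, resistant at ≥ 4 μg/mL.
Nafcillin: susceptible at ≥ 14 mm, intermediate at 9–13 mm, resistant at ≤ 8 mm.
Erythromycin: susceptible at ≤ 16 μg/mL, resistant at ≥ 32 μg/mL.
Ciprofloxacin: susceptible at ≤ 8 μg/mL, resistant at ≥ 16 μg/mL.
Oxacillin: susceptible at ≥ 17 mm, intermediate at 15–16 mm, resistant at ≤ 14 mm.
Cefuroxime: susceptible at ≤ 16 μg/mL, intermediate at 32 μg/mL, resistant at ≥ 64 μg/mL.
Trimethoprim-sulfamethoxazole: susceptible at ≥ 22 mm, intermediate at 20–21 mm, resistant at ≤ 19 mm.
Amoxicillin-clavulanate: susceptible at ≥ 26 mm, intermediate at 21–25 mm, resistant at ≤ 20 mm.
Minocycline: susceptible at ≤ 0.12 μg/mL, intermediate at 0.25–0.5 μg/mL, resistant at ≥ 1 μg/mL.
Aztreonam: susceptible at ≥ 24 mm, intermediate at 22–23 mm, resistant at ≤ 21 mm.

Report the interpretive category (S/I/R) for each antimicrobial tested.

S, R, S, R, R, S, R, I

Minocycline (0.06 μg/mL) ≤ 0.12 μg/mL → S
Cefuroxime (64 μg/mL) ≥ 64 μg/mL → resistant
Erythromycin (0.5 μg/mL) ≤ 16 μg/mL ⇒ S
Aztreonam (12 mm) ≤ 21 mm — R
Trimethoprim-sulfamethoxazole (14 mm) ≤ 19 mm → R
Ceftazidime: 0.03 μg/mL is ≤ 0.25 μg/mL → Susceptible
Linezolid 8 μg/mL: ≥ 4 μg/mL → Resistant
Amoxicillin-clavulanate 23 mm: in 21–25 mm ⇒ intermediate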